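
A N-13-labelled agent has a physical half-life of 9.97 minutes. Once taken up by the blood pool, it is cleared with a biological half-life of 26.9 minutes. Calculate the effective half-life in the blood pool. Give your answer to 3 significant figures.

7.27 minutes

1/t_eff = 1/t_phys + 1/t_biol = 1/9.97 + 1/26.9 = 0.13748 per minute.
t_eff = 9.97 × 26.9 / (9.97 + 26.9) ≈ 7.274 minutes.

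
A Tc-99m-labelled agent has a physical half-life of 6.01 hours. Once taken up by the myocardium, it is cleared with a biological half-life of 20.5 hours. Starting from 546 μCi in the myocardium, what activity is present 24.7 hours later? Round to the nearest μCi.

14 μCi

1/t_eff = 1/t_phys + 1/t_biol = 1/6.01 + 1/20.5 = 0.21517 per hour.
t_eff = 6.01 × 20.5 / (6.01 + 20.5) ≈ 4.6475 hours.
Remaining = 546 × (1/2)^(24.7/4.6475) = 546 × (1/2)^5.3147 ≈ 13.719 μCi.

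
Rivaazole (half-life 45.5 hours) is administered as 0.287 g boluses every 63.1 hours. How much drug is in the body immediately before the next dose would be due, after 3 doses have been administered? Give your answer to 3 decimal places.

The 3 doses were given 189.3, 126.2, 63.1 hours ago.
Total = 0.287·(1/2)^(189.3/45.5) + 0.287·(1/2)^(126.2/45.5) + 0.287·(1/2)^(63.1/45.5)
      = 0.01605 + 0.04197 + 0.10975 ≈ 0.16777 g.

0.168 g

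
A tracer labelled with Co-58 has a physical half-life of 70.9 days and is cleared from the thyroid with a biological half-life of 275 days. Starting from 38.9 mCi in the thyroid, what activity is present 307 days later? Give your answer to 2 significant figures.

0.89 mCi

1/t_eff = 1/t_phys + 1/t_biol = 1/70.9 + 1/275 = 0.017741 per day.
t_eff = 70.9 × 275 / (70.9 + 275) ≈ 56.367 days.
Remaining = 38.9 × (1/2)^(307/56.367) = 38.9 × (1/2)^5.4464 ≈ 0.89211 mCi.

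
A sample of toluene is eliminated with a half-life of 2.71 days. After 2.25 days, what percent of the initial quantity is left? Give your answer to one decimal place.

56.2%

n = 2.25/2.71 ≈ 0.83026 half-lives.
Fraction remaining = (1/2)^0.83026 ≈ 0.56243, i.e. 56.243%.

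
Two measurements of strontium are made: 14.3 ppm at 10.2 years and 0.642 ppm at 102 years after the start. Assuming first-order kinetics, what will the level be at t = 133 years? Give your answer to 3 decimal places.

0.225 ppm

Over Δt = 102 − 10.2 = 91.8 years, the level fell by a factor of 14.3/0.642 ≈ 22.274.
n = log₂(22.274) ≈ 4.4773 half-lives, so t½ = 91.8/4.4773 ≈ 20.503 years.
From t = 102 to t = 133: 0.642 × (1/2)^((133−102)/20.503) ≈ 0.22511 ppm.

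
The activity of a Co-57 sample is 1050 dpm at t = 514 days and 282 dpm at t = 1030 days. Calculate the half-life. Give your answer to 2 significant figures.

270 days

Over Δt = 1030 − 514 = 516 days, the level fell by a factor of 1050/282 ≈ 3.7234.
n = log₂(3.7234) ≈ 1.8966 half-lives, so t½ = 516/1.8966 ≈ 272.06 days.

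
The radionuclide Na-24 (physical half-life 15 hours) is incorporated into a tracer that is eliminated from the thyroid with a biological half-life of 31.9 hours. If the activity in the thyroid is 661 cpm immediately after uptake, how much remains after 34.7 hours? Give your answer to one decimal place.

62.6 cpm

1/t_eff = 1/t_phys + 1/t_biol = 1/15 + 1/31.9 = 0.098015 per hour.
t_eff = 15 × 31.9 / (15 + 31.9) ≈ 10.203 hours.
Remaining = 661 × (1/2)^(34.7/10.203) = 661 × (1/2)^3.4011 ≈ 62.57 cpm.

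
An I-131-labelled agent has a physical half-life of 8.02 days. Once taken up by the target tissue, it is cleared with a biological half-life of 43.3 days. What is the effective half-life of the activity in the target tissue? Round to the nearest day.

1/t_eff = 1/t_phys + 1/t_biol = 1/8.02 + 1/43.3 = 0.14778 per day.
t_eff = 8.02 × 43.3 / (8.02 + 43.3) ≈ 6.7667 days.

7 days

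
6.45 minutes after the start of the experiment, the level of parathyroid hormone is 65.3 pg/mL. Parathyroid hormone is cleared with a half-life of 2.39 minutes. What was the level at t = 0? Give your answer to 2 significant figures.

Number of half-lives elapsed: n = 6.45/2.39 ≈ 2.6987.
A₀ = A × 2^n = 65.3 × 2^2.6987 = 65.3 × 6.4924 ≈ 423.95 pg/mL.

420 pg/mL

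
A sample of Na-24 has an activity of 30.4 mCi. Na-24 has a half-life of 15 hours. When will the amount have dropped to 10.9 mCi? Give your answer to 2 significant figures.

22 hours

Fraction remaining = 10.9/30.4 ≈ 0.35855.
n = log₂(30.4/10.9) = ln(2.789)/ln 2 ≈ 1.4797 half-lives.
t = n × t½ = 1.4797 × 15 ≈ 22.196 hours.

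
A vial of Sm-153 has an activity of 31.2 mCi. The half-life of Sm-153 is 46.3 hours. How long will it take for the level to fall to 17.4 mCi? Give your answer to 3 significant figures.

Fraction remaining = 17.4/31.2 ≈ 0.55769.
n = log₂(31.2/17.4) = ln(1.7931)/ln 2 ≈ 0.84246 half-lives.
t = n × t½ = 0.84246 × 46.3 ≈ 39.006 hours.

39.0 hours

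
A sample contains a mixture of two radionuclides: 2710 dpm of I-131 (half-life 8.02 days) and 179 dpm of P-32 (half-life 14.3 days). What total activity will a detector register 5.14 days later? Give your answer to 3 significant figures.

I-131: 2710 × (1/2)^(5.14/8.02) = 2710 × (1/2)^0.6409 ≈ 1738 dpm.
P-32: 179 × (1/2)^(5.14/14.3) = 179 × (1/2)^0.35944 ≈ 139.52 dpm.
Total = 1738 + 139.52 ≈ 1877.5 dpm.

1880 dpm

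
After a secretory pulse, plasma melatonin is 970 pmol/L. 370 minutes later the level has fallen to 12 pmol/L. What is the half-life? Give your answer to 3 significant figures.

A/A₀ = 12/970 ≈ 0.012371.
n = log₂(80.833) ≈ 6.3369 half-lives elapsed in 370 minutes.
t½ = 370/6.3369 ≈ 58.388 minutes.

58.4 minutes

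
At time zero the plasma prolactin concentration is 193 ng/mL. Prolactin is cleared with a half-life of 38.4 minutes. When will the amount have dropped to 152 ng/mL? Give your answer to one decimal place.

Fraction remaining = 152/193 ≈ 0.78756.
n = log₂(193/152) = ln(1.2697)/ln 2 ≈ 0.34453 half-lives.
t = n × t½ = 0.34453 × 38.4 ≈ 13.23 minutes.

13.2 minutes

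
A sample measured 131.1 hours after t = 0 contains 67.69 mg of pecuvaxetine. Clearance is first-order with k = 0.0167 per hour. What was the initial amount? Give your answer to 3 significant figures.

604 mg

t½ = ln 2 / k = 0.69315 / 0.0167 ≈ 41.506 hours.
Number of half-lives elapsed: n = 131.1/41.506 ≈ 3.1586.
A₀ = A × 2^n = 67.69 × 2^3.1586 = 67.69 × 8.9296 ≈ 604.44 mg.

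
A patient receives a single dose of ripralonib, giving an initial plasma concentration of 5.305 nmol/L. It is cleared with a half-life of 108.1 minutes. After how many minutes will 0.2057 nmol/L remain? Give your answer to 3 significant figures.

507 minutes

Fraction remaining = 0.2057/5.305 ≈ 0.038775.
n = log₂(5.305/0.2057) = ln(25.79)/ln 2 ≈ 4.6887 half-lives.
t = n × t½ = 4.6887 × 108.1 ≈ 506.85 minutes.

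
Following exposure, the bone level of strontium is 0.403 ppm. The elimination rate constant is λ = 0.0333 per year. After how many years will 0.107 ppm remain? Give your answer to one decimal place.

39.8 years

t½ = ln 2 / λ = 0.69315 / 0.0333 ≈ 20.815 years.
Fraction remaining = 0.107/0.403 ≈ 0.26551.
n = log₂(0.403/0.107) = ln(3.7664)/ln 2 ≈ 1.9132 half-lives.
t = n × t½ = 1.9132 × 20.815 ≈ 39.823 years.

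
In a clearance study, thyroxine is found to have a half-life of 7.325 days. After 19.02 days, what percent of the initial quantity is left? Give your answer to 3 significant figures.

16.5%

n = 19.02/7.325 ≈ 2.5966 half-lives.
Fraction remaining = (1/2)^2.5966 ≈ 0.16533, i.e. 16.533%.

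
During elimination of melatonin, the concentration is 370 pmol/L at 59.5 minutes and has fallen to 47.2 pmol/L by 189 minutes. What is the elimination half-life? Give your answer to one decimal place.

43.6 minutes

Over Δt = 189 − 59.5 = 129.5 minutes, the level fell by a factor of 370/47.2 ≈ 7.839.
n = log₂(7.839) ≈ 2.9707 half-lives, so t½ = 129.5/2.9707 ≈ 43.593 minutes.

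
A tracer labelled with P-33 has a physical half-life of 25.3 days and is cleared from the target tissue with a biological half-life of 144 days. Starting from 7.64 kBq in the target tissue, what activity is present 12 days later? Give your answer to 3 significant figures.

1/t_eff = 1/t_phys + 1/t_biol = 1/25.3 + 1/144 = 0.04647 per day.
t_eff = 25.3 × 144 / (25.3 + 144) ≈ 21.519 days.
Remaining = 7.64 × (1/2)^(12/21.519) = 7.64 × (1/2)^0.55764 ≈ 5.1907 kBq.

5.19 kBq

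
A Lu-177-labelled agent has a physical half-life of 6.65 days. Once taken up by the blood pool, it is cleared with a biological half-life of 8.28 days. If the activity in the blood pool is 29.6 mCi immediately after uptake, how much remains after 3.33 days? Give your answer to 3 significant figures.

1/t_eff = 1/t_phys + 1/t_biol = 1/6.65 + 1/8.28 = 0.27115 per day.
t_eff = 6.65 × 8.28 / (6.65 + 8.28) ≈ 3.688 days.
Remaining = 29.6 × (1/2)^(3.33/3.688) = 29.6 × (1/2)^0.90293 ≈ 15.83 mCi.

15.8 mCi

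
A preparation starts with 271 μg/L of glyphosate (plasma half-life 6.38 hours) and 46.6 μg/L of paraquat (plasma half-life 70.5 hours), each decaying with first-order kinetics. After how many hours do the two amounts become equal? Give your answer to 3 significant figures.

Set 271·(1/2)^(t/6.38) = 46.6·(1/2)^(t/70.5).
Taking log₂: log₂(271/46.6) = t·(1/6.38 − 1/70.5).
log₂(5.8155) = 2.5399; 1/6.38 − 1/70.5 = 0.14256.
t = 2.5399 / 0.14256 ≈ 17.817 hours.

17.8 hours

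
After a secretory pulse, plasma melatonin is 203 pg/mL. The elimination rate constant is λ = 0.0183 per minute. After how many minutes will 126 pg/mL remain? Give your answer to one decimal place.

26.1 minutes

t½ = ln 2 / λ = 0.69315 / 0.0183 ≈ 37.877 minutes.
Fraction remaining = 126/203 ≈ 0.62069.
n = log₂(203/126) = ln(1.6111)/ln 2 ≈ 0.68806 half-lives.
t = n × t½ = 0.68806 × 37.877 ≈ 26.061 minutes.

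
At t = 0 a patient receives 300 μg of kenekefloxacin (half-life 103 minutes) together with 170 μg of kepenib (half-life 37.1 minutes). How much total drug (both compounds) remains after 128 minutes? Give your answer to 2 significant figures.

kenekefloxacin: 300 × (1/2)^(128/103) = 300 × (1/2)^1.2427 ≈ 126.77 μg.
kepenib: 170 × (1/2)^(128/37.1) = 170 × (1/2)^3.4501 ≈ 15.554 μg.
Total = 126.77 + 15.554 ≈ 142.33 μg.

140 μg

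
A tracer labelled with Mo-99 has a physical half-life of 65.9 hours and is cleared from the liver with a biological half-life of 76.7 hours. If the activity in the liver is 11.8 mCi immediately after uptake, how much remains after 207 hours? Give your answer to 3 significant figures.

0.206 mCi

1/t_eff = 1/t_phys + 1/t_biol = 1/65.9 + 1/76.7 = 0.028212 per hour.
t_eff = 65.9 × 76.7 / (65.9 + 76.7) ≈ 35.446 hours.
Remaining = 11.8 × (1/2)^(207/35.446) = 11.8 × (1/2)^5.8399 ≈ 0.20601 mCi.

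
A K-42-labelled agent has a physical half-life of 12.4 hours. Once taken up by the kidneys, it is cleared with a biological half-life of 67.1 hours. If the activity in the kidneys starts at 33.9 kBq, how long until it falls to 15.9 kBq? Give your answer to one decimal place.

11.4 hours

1/t_eff = 1/t_phys + 1/t_biol = 1/12.4 + 1/67.1 = 0.095548 per hour.
t_eff = 12.4 × 67.1 / (12.4 + 67.1) ≈ 10.466 hours.
n = log₂(33.9/15.9) ≈ 1.0923; t = 1.0923 × 10.466 ≈ 11.431 hours.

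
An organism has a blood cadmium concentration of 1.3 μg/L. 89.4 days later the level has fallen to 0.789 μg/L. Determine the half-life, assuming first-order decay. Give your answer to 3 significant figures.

124 days

A/A₀ = 0.789/1.3 ≈ 0.60692.
n = log₂(1.6477) ≈ 0.72041 half-lives elapsed in 89.4 days.
t½ = 89.4/0.72041 ≈ 124.1 days.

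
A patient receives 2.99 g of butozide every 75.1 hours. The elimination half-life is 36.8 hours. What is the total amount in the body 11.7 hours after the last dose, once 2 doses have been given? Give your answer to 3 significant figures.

The 2 doses were given 86.8, 11.7 hours ago.
Total = 2.99·(1/2)^(86.8/36.8) + 2.99·(1/2)^(11.7/36.8)
      = 0.58295 + 2.3986 ≈ 2.9816 g.

2.98 g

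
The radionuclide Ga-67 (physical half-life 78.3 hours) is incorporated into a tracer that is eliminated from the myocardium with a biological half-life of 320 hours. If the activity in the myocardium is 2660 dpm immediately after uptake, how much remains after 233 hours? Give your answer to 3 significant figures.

1/t_eff = 1/t_phys + 1/t_biol = 1/78.3 + 1/320 = 0.015896 per hour.
t_eff = 78.3 × 320 / (78.3 + 320) ≈ 62.907 hours.
Remaining = 2660 × (1/2)^(233/62.907) = 2660 × (1/2)^3.7039 ≈ 204.13 dpm.

204 dpm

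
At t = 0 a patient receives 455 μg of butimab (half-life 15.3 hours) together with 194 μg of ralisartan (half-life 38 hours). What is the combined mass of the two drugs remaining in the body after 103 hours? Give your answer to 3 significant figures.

33.9 μg

butimab: 455 × (1/2)^(103/15.3) = 455 × (1/2)^6.732 ≈ 4.2803 μg.
ralisartan: 194 × (1/2)^(103/38) = 194 × (1/2)^2.7105 ≈ 29.638 μg.
Total = 4.2803 + 29.638 ≈ 33.918 μg.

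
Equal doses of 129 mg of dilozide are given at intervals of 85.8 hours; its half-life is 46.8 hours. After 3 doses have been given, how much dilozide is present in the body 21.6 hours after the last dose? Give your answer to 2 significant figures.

The 3 doses were given 193.2, 107.4, 21.6 hours ago.
Total = 129·(1/2)^(193.2/46.8) + 129·(1/2)^(107.4/46.8) + 129·(1/2)^(21.6/46.8)
      = 7.3769 + 26.288 + 93.681 ≈ 127.35 mg.

130 mg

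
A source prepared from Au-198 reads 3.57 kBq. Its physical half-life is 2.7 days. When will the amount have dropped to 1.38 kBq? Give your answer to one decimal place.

Fraction remaining = 1.38/3.57 ≈ 0.38655.
n = log₂(3.57/1.38) = ln(2.587)/ln 2 ≈ 1.3713 half-lives.
t = n × t½ = 1.3713 × 2.7 ≈ 3.7024 days.

3.7 days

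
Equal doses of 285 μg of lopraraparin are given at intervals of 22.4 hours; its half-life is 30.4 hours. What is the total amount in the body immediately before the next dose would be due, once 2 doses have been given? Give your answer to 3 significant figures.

274 μg

The 2 doses were given 44.8, 22.4 hours ago.
Total = 285·(1/2)^(44.8/30.4) + 285·(1/2)^(22.4/30.4)
      = 102.62 + 171.01 ≈ 273.63 μg.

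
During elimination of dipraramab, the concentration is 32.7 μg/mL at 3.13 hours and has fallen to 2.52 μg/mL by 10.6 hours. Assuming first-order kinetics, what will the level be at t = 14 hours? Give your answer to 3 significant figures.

0.785 μg/mL

Over Δt = 10.6 − 3.13 = 7.47 hours, the level fell by a factor of 32.7/2.52 ≈ 12.976.
n = log₂(12.976) ≈ 3.6978 half-lives, so t½ = 7.47/3.6978 ≈ 2.0201 hours.
From t = 10.6 to t = 14: 2.52 × (1/2)^((14−10.6)/2.0201) ≈ 0.78478 μg/mL.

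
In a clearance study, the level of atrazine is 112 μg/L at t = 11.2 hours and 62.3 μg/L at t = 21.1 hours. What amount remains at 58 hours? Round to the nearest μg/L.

7 μg/L

Over Δt = 21.1 − 11.2 = 9.9 hours, the level fell by a factor of 112/62.3 ≈ 1.7978.
n = log₂(1.7978) ≈ 0.84619 half-lives, so t½ = 9.9/0.84619 ≈ 11.699 hours.
From t = 21.1 to t = 58: 62.3 × (1/2)^((58−21.1)/11.699) ≈ 6.9991 μg/L.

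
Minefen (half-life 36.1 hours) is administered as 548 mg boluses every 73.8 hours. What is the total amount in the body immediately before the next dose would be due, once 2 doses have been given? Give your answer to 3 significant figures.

165 mg

The 2 doses were given 147.6, 73.8 hours ago.
Total = 548·(1/2)^(147.6/36.1) + 548·(1/2)^(73.8/36.1)
      = 32.209 + 132.86 ≈ 165.06 mg.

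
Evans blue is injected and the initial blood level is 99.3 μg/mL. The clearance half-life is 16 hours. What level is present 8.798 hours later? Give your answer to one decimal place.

67.8 μg/mL

Number of half-lives: n = 8.798/16 ≈ 0.54988.
Remaining = 99.3 × (1/2)^0.54988 = 99.3 × 0.68308 ≈ 67.83 μg/mL.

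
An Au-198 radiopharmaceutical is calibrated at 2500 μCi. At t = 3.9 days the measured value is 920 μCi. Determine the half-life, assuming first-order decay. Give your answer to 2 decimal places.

2.70 days

A/A₀ = 920/2500 ≈ 0.368.
n = log₂(2.7174) ≈ 1.4422 half-lives elapsed in 3.9 days.
t½ = 3.9/1.4422 ≈ 2.7042 days.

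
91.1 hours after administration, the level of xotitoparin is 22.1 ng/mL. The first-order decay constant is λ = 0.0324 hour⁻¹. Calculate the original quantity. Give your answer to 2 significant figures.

t½ = ln 2 / λ = 0.69315 / 0.0324 ≈ 21.393 hours.
Number of half-lives elapsed: n = 91.1/21.393 ≈ 4.2583.
A₀ = A × 2^n = 22.1 × 2^4.2583 = 22.1 × 19.137 ≈ 422.93 ng/mL.

420 ng/mL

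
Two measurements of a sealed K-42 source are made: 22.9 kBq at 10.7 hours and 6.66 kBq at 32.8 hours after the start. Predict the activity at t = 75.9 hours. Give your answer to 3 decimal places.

Over Δt = 32.8 − 10.7 = 22.1 hours, the level fell by a factor of 22.9/6.66 ≈ 3.4384.
n = log₂(3.4384) ≈ 1.7818 half-lives, so t½ = 22.1/1.7818 ≈ 12.404 hours.
From t = 32.8 to t = 75.9: 6.66 × (1/2)^((75.9−32.8)/12.404) ≈ 0.59903 kBq.

0.599 kBq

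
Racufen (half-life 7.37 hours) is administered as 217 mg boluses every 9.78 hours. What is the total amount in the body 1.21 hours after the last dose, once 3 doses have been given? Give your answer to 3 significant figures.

302 mg

The 3 doses were given 20.77, 10.99, 1.21 hours ago.
Total = 217·(1/2)^(20.77/7.37) + 217·(1/2)^(10.99/7.37) + 217·(1/2)^(1.21/7.37)
      = 30.768 + 77.192 + 193.66 ≈ 301.62 mg.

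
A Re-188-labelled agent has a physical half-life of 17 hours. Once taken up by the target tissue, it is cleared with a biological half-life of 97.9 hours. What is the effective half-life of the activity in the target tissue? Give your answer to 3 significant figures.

1/t_eff = 1/t_phys + 1/t_biol = 1/17 + 1/97.9 = 0.069038 per hour.
t_eff = 17 × 97.9 / (17 + 97.9) ≈ 14.485 hours.

14.5 hours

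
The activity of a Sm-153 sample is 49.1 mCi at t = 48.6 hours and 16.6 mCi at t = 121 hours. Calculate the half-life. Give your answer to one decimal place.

Over Δt = 121 − 48.6 = 72.4 hours, the level fell by a factor of 49.1/16.6 ≈ 2.9578.
n = log₂(2.9578) ≈ 1.5645 half-lives, so t½ = 72.4/1.5645 ≈ 46.276 hours.

46.3 hours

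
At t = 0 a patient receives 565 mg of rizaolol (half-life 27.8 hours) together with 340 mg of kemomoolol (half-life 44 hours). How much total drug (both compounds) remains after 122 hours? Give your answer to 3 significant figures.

rizaolol: 565 × (1/2)^(122/27.8) = 565 × (1/2)^4.3885 ≈ 26.976 mg.
kemomoolol: 340 × (1/2)^(122/44) = 340 × (1/2)^2.7727 ≈ 49.751 mg.
Total = 26.976 + 49.751 ≈ 76.728 mg.

76.7 mg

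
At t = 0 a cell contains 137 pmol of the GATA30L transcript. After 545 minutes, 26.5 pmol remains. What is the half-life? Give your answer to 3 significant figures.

A/A₀ = 26.5/137 ≈ 0.19343.
n = log₂(5.1698) ≈ 2.3701 half-lives elapsed in 545 minutes.
t½ = 545/2.3701 ≈ 229.95 minutes.

230 minutes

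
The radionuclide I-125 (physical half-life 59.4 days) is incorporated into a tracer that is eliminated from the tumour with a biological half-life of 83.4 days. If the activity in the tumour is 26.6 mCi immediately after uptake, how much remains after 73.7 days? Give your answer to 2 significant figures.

6.1 mCi

1/t_eff = 1/t_phys + 1/t_biol = 1/59.4 + 1/83.4 = 0.028825 per day.
t_eff = 59.4 × 83.4 / (59.4 + 83.4) ≈ 34.692 days.
Remaining = 26.6 × (1/2)^(73.7/34.692) = 26.6 × (1/2)^2.1244 ≈ 6.1005 mCi.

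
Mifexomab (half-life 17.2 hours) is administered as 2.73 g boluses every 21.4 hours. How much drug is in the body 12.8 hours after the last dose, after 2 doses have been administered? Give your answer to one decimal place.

2.3 g

The 2 doses were given 34.2, 12.8 hours ago.
Total = 2.73·(1/2)^(34.2/17.2) + 2.73·(1/2)^(12.8/17.2)
      = 0.68802 + 1.6298 ≈ 2.3178 g.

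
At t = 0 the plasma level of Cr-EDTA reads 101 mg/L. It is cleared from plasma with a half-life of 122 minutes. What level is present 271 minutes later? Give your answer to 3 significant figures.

21.7 mg/L

Number of half-lives: n = 271/122 ≈ 2.2213.
Remaining = 101 × (1/2)^2.2213 = 101 × 0.21445 ≈ 21.659 mg/L.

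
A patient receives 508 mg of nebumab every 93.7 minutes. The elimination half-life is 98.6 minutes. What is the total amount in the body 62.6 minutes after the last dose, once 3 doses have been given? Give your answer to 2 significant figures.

The 3 doses were given 250, 156.3, 62.6 minutes ago.
Total = 508·(1/2)^(250/98.6) + 508·(1/2)^(156.3/98.6) + 508·(1/2)^(62.6/98.6)
      = 87.62 + 169.31 + 327.15 ≈ 584.07 mg.

580 mg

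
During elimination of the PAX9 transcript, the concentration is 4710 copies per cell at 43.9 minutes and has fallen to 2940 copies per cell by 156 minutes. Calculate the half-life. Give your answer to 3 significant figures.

165 minutes

Over Δt = 156 − 43.9 = 112.1 minutes, the level fell by a factor of 4710/2940 ≈ 1.602.
n = log₂(1.602) ≈ 0.67991 half-lives, so t½ = 112.1/0.67991 ≈ 164.87 minutes.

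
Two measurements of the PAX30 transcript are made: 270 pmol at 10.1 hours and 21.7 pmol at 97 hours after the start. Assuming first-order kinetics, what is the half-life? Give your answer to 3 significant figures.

23.9 hours

Over Δt = 97 − 10.1 = 86.9 hours, the level fell by a factor of 270/21.7 ≈ 12.442.
n = log₂(12.442) ≈ 3.6372 half-lives, so t½ = 86.9/3.6372 ≈ 23.892 hours.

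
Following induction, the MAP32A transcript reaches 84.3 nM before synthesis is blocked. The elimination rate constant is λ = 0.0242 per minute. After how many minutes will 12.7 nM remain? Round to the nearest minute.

t½ = ln 2 / λ = 0.69315 / 0.0242 ≈ 28.642 minutes.
Fraction remaining = 12.7/84.3 ≈ 0.15065.
n = log₂(84.3/12.7) = ln(6.6378)/ln 2 ≈ 2.7307 half-lives.
t = n × t½ = 2.7307 × 28.642 ≈ 78.214 minutes.

78 minutes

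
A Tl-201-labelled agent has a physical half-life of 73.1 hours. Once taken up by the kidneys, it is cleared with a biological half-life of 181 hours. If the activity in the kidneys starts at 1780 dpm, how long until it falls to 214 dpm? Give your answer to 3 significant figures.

159 hours

1/t_eff = 1/t_phys + 1/t_biol = 1/73.1 + 1/181 = 0.019205 per hour.
t_eff = 73.1 × 181 / (73.1 + 181) ≈ 52.07 hours.
n = log₂(1780/214) ≈ 3.0562; t = 3.0562 × 52.07 ≈ 159.14 hours.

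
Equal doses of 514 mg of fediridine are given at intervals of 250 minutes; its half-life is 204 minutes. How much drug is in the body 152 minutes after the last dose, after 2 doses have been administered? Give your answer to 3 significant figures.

438 mg

The 2 doses were given 402, 152 minutes ago.
Total = 514·(1/2)^(402/204) + 514·(1/2)^(152/204)
      = 131.15 + 306.67 ≈ 437.81 mg.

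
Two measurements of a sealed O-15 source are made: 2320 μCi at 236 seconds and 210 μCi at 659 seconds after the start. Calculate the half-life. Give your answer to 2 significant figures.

Over Δt = 659 − 236 = 423 seconds, the level fell by a factor of 2320/210 ≈ 11.048.
n = log₂(11.048) ≈ 3.4657 half-lives, so t½ = 423/3.4657 ≈ 122.05 seconds.

120 seconds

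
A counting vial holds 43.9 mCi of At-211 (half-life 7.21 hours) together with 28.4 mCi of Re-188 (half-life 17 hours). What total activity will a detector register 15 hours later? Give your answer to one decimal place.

25.8 mCi

At-211: 43.9 × (1/2)^(15/7.21) = 43.9 × (1/2)^2.0804 ≈ 10.38 mCi.
Re-188: 28.4 × (1/2)^(15/17) = 28.4 × (1/2)^0.88235 ≈ 15.406 mCi.
Total = 10.38 + 15.406 ≈ 25.786 mCi.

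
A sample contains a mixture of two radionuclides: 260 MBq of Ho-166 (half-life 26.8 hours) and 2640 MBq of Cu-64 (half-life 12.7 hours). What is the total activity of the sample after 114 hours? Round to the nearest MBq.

Ho-166: 260 × (1/2)^(114/26.8) = 260 × (1/2)^4.2537 ≈ 13.629 MBq.
Cu-64: 2640 × (1/2)^(114/12.7) = 2640 × (1/2)^8.9764 ≈ 5.2414 MBq.
Total = 13.629 + 5.2414 ≈ 18.871 MBq.

19 MBq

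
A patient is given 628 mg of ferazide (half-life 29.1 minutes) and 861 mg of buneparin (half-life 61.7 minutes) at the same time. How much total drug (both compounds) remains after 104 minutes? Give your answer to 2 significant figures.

ferazide: 628 × (1/2)^(104/29.1) = 628 × (1/2)^3.5739 ≈ 52.737 mg.
buneparin: 861 × (1/2)^(104/61.7) = 861 × (1/2)^1.6856 ≈ 267.67 mg.
Total = 52.737 + 267.67 ≈ 320.4 mg.

320 mg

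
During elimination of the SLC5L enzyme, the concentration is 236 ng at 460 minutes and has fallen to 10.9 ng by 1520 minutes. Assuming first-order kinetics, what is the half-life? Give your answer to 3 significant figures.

239 minutes

Over Δt = 1520 − 460 = 1060 minutes, the level fell by a factor of 236/10.9 ≈ 21.651.
n = log₂(21.651) ≈ 4.4364 half-lives, so t½ = 1060/4.4364 ≈ 238.93 minutes.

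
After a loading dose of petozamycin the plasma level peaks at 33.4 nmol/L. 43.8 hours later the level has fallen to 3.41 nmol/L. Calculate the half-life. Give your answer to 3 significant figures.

13.3 hours

A/A₀ = 3.41/33.4 ≈ 0.1021.
n = log₂(9.7947) ≈ 3.292 half-lives elapsed in 43.8 hours.
t½ = 43.8/3.292 ≈ 13.305 hours.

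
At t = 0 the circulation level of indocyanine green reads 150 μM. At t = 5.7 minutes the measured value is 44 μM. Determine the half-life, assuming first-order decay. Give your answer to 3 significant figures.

3.22 minutes

A/A₀ = 44/150 ≈ 0.29333.
n = log₂(3.4091) ≈ 1.7694 half-lives elapsed in 5.7 minutes.
t½ = 5.7/1.7694 ≈ 3.2215 minutes.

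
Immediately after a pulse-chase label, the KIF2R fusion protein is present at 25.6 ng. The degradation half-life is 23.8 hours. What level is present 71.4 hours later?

3.2 ng

Elapsed time is 3 half-lives (71.4/23.8).
Each half-life halves the amount: 25.6 × (1/2)^3 = 25.6/8 = 3.2 ng.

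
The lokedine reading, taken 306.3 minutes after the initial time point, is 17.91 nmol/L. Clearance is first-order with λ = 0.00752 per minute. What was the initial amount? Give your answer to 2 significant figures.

180 nmol/L

t½ = ln 2 / λ = 0.69315 / 0.00752 ≈ 92.174 minutes.
Number of half-lives elapsed: n = 306.3/92.174 ≈ 3.3231.
A₀ = A × 2^n = 17.91 × 2^3.3231 = 17.91 × 10.008 ≈ 179.24 nmol/L.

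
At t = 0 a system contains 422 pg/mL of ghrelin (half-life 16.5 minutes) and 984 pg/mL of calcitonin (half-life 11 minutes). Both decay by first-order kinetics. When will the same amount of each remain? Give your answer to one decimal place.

40.3 minutes

Set 422·(1/2)^(t/16.5) = 984·(1/2)^(t/11).
Taking log₂: log₂(422/984) = t·(1/16.5 − 1/11).
log₂(0.42886) = -1.2214; 1/16.5 − 1/11 = -0.030303.
t = -1.2214 / -0.030303 ≈ 40.307 minutes.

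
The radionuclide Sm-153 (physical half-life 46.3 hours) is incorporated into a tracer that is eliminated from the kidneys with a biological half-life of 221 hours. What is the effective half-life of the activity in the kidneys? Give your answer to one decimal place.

38.3 hours

1/t_eff = 1/t_phys + 1/t_biol = 1/46.3 + 1/221 = 0.026123 per hour.
t_eff = 46.3 × 221 / (46.3 + 221) ≈ 38.28 hours.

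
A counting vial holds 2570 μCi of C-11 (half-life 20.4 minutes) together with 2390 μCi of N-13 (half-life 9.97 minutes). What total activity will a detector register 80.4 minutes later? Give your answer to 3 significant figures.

C-11: 2570 × (1/2)^(80.4/20.4) = 2570 × (1/2)^3.9412 ≈ 167.31 μCi.
N-13: 2390 × (1/2)^(80.4/9.97) = 2390 × (1/2)^8.0642 ≈ 8.9296 μCi.
Total = 167.31 + 8.9296 ≈ 176.24 μCi.

176 μCi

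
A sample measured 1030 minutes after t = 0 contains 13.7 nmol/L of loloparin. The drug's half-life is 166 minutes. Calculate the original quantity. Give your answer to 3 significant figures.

Number of half-lives elapsed: n = 1030/166 ≈ 6.2048.
A₀ = A × 2^n = 13.7 × 2^6.2048 = 13.7 × 73.763 ≈ 1010.5 nmol/L.

1010 nmol/L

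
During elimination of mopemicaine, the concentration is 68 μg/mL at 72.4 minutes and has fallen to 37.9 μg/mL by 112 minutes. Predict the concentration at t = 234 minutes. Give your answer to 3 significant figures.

Over Δt = 112 − 72.4 = 39.6 minutes, the level fell by a factor of 68/37.9 ≈ 1.7942.
n = log₂(1.7942) ≈ 0.84334 half-lives, so t½ = 39.6/0.84334 ≈ 46.956 minutes.
From t = 112 to t = 234: 37.9 × (1/2)^((234−112)/46.956) ≈ 6.2592 μg/mL.

6.26 μg/mL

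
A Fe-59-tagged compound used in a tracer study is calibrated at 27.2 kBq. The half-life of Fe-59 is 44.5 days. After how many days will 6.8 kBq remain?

89 days

6.8/27.2 = 1/4, so 2 half-lives have elapsed.
t = 2 × 44.5 = 89 days.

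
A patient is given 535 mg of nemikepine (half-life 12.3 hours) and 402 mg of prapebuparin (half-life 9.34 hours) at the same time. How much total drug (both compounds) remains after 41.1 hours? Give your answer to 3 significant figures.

71.8 mg

nemikepine: 535 × (1/2)^(41.1/12.3) = 535 × (1/2)^3.3415 ≈ 52.78 mg.
prapebuparin: 402 × (1/2)^(41.1/9.34) = 402 × (1/2)^4.4004 ≈ 19.036 mg.
Total = 52.78 + 19.036 ≈ 71.816 mg.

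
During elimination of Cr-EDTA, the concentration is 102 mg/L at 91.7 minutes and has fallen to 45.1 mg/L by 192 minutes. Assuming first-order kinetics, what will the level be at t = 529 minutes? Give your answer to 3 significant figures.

2.91 mg/L

Over Δt = 192 − 91.7 = 100.3 minutes, the level fell by a factor of 102/45.1 ≈ 2.2616.
n = log₂(2.2616) ≈ 1.1774 half-lives, so t½ = 100.3/1.1774 ≈ 85.19 minutes.
From t = 192 to t = 529: 45.1 × (1/2)^((529−192)/85.19) ≈ 2.9063 mg/L.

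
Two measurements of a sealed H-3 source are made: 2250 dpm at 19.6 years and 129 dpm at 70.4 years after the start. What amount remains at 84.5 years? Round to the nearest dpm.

58 dpm

Over Δt = 70.4 − 19.6 = 50.8 years, the level fell by a factor of 2250/129 ≈ 17.442.
n = log₂(17.442) ≈ 4.1245 half-lives, so t½ = 50.8/4.1245 ≈ 12.317 years.
From t = 70.4 to t = 84.5: 129 × (1/2)^((84.5−70.4)/12.317) ≈ 58.341 dpm.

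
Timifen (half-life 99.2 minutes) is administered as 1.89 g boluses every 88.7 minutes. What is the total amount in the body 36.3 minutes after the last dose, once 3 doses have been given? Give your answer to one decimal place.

The 3 doses were given 213.7, 125, 36.3 minutes ago.
Total = 1.89·(1/2)^(213.7/99.2) + 1.89·(1/2)^(125/99.2) + 1.89·(1/2)^(36.3/99.2)
      = 0.42459 + 0.78911 + 1.4666 ≈ 2.6803 g.

2.7 g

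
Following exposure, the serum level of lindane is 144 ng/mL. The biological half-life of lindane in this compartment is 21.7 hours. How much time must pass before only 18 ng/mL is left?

18/144 = 1/8, so 3 half-lives have elapsed.
t = 3 × 21.7 = 65.1 hours.

65.1 hours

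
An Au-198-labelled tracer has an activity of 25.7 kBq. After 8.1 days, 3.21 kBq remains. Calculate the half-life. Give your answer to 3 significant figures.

A/A₀ = 3.21/25.7 ≈ 0.1249.
n = log₂(8.0062) ≈ 3.0011 half-lives elapsed in 8.1 days.
t½ = 8.1/3.0011 ≈ 2.699 days.

2.70 days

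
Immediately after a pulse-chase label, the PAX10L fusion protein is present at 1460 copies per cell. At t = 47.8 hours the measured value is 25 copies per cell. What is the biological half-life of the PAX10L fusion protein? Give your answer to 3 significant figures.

A/A₀ = 25/1460 ≈ 0.017123.
n = log₂(58.4) ≈ 5.8679 half-lives elapsed in 47.8 hours.
t½ = 47.8/5.8679 ≈ 8.146 hours.

8.15 hours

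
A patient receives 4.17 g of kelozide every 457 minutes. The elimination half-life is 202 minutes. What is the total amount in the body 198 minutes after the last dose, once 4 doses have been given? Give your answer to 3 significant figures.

The 4 doses were given 1569, 1112, 655, 198 minutes ago.
Total = 4.17·(1/2)^(1569/202) + 4.17·(1/2)^(1112/202) + 4.17·(1/2)^(655/202) + 4.17·(1/2)^(198/202)
      = 0.01914 + 0.091829 + 0.44058 + 2.1138 ≈ 2.6654 g.

2.67 g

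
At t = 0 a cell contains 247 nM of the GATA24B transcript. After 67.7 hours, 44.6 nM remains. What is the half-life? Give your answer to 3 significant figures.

A/A₀ = 44.6/247 ≈ 0.18057.
n = log₂(5.5381) ≈ 2.4694 half-lives elapsed in 67.7 hours.
t½ = 67.7/2.4694 ≈ 27.416 hours.

27.4 hours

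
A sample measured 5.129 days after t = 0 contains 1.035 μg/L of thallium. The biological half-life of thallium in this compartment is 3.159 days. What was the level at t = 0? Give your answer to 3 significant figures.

Number of half-lives elapsed: n = 5.129/3.159 ≈ 1.6236.
A₀ = A × 2^n = 1.035 × 2^1.6236 = 1.035 × 3.0815 ≈ 3.1893 μg/L.

3.19 μg/L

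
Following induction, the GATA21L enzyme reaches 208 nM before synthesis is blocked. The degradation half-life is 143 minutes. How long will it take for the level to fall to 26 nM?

429 minutes

26/208 = 1/8, so 3 half-lives have elapsed.
t = 3 × 143 = 429 minutes.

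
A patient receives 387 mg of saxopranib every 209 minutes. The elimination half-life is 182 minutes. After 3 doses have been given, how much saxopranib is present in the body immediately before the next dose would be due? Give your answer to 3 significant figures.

The 3 doses were given 627, 418, 209 minutes ago.
Total = 387·(1/2)^(627/182) + 387·(1/2)^(418/182) + 387·(1/2)^(209/182)
      = 35.534 + 78.765 + 174.59 ≈ 288.89 mg.

289 mg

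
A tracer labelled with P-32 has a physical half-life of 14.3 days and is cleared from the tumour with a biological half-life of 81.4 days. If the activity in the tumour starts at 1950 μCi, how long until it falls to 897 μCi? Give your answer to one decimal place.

1/t_eff = 1/t_phys + 1/t_biol = 1/14.3 + 1/81.4 = 0.082215 per day.
t_eff = 14.3 × 81.4 / (14.3 + 81.4) ≈ 12.163 days.
n = log₂(1950/897) ≈ 1.1203; t = 1.1203 × 12.163 ≈ 13.626 days.

13.6 days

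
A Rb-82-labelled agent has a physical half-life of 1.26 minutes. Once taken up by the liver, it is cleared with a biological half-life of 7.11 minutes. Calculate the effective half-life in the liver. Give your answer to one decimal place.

1/t_eff = 1/t_phys + 1/t_biol = 1/1.26 + 1/7.11 = 0.9343 per minute.
t_eff = 1.26 × 7.11 / (1.26 + 7.11) ≈ 1.0703 minutes.

1.1 minutes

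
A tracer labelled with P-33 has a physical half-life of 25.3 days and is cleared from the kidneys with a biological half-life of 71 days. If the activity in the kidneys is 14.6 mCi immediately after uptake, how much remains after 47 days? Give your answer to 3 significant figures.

1/t_eff = 1/t_phys + 1/t_biol = 1/25.3 + 1/71 = 0.05361 per day.
t_eff = 25.3 × 71 / (25.3 + 71) ≈ 18.653 days.
Remaining = 14.6 × (1/2)^(47/18.653) = 14.6 × (1/2)^2.5197 ≈ 2.546 mCi.

2.55 mCi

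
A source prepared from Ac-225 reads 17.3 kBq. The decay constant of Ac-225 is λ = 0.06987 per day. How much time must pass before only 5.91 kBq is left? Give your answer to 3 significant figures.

15.4 days

t½ = ln 2 / λ = 0.69315 / 0.06987 ≈ 9.9205 days.
Fraction remaining = 5.91/17.3 ≈ 0.34162.
n = log₂(17.3/5.91) = ln(2.9272)/ln 2 ≈ 1.5495 half-lives.
t = n × t½ = 1.5495 × 9.9205 ≈ 15.372 days.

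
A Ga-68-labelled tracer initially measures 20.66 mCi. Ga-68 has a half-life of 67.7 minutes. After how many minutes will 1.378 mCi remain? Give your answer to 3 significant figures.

264 minutes

Fraction remaining = 1.378/20.66 ≈ 0.066699.
n = log₂(20.66/1.378) = ln(14.993)/ln 2 ≈ 3.9062 half-lives.
t = n × t½ = 3.9062 × 67.7 ≈ 264.45 minutes.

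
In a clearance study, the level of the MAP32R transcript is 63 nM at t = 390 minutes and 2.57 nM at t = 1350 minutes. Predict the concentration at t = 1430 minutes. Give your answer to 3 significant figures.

1.97 nM

Over Δt = 1350 − 390 = 960 minutes, the level fell by a factor of 63/2.57 ≈ 24.514.
n = log₂(24.514) ≈ 4.6155 half-lives, so t½ = 960/4.6155 ≈ 207.99 minutes.
From t = 1350 to t = 1430: 2.57 × (1/2)^((1430−1350)/207.99) ≈ 1.9686 nM.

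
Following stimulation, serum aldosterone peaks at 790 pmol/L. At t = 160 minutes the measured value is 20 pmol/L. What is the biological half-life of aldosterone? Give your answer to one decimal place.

30.2 minutes

A/A₀ = 20/790 ≈ 0.025316.
n = log₂(39.5) ≈ 5.3038 half-lives elapsed in 160 minutes.
t½ = 160/5.3038 ≈ 30.167 minutes.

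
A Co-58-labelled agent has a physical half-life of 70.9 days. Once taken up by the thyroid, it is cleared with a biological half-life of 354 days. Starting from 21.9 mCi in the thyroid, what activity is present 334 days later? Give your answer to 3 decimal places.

0.435 mCi

1/t_eff = 1/t_phys + 1/t_biol = 1/70.9 + 1/354 = 0.016929 per day.
t_eff = 70.9 × 354 / (70.9 + 354) ≈ 59.069 days.
Remaining = 21.9 × (1/2)^(334/59.069) = 21.9 × (1/2)^5.6544 ≈ 0.43482 mCi.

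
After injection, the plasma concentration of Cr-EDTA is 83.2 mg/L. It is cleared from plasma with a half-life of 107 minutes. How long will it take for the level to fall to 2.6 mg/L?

535 minutes

2.6/83.2 = 1/32, so 5 half-lives have elapsed.
t = 5 × 107 = 535 minutes.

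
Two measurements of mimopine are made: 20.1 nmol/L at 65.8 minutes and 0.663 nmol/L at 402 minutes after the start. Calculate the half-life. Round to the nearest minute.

68 minutes

Over Δt = 402 − 65.8 = 336.2 minutes, the level fell by a factor of 20.1/0.663 ≈ 30.317.
n = log₂(30.317) ≈ 4.922 half-lives, so t½ = 336.2/4.922 ≈ 68.305 minutes.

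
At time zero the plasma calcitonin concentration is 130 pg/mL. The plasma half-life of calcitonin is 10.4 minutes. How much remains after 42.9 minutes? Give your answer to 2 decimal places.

7.45 pg/mL

Number of half-lives: n = 42.9/10.4 ≈ 4.125.
Remaining = 130 × (1/2)^4.125 = 130 × 0.057313 ≈ 7.4507 pg/mL.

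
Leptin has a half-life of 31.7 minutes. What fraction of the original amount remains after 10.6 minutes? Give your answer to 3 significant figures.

0.793

n = 10.6/31.7 ≈ 0.33438 half-lives.
Fraction remaining = (1/2)^0.33438 ≈ 0.79312.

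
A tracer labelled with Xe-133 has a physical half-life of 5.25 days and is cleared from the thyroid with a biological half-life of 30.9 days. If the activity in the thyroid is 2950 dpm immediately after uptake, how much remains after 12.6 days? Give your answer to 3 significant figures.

1/t_eff = 1/t_phys + 1/t_biol = 1/5.25 + 1/30.9 = 0.22284 per day.
t_eff = 5.25 × 30.9 / (5.25 + 30.9) ≈ 4.4876 days.
Remaining = 2950 × (1/2)^(12.6/4.4876) = 2950 × (1/2)^2.8078 ≈ 421.31 dpm.

421 dpm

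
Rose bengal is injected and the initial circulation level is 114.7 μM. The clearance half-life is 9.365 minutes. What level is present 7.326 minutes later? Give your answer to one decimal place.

66.7 μM

Number of half-lives: n = 7.326/9.365 ≈ 0.78227.
Remaining = 114.7 × (1/2)^0.78227 = 114.7 × 0.58145 ≈ 66.692 μM.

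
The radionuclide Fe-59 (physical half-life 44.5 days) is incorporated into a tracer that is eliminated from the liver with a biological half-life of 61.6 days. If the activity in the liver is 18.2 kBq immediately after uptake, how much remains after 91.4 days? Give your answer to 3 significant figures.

1.57 kBq

1/t_eff = 1/t_phys + 1/t_biol = 1/44.5 + 1/61.6 = 0.038706 per day.
t_eff = 44.5 × 61.6 / (44.5 + 61.6) ≈ 25.836 days.
Remaining = 18.2 × (1/2)^(91.4/25.836) = 18.2 × (1/2)^3.5377 ≈ 1.5672 kBq.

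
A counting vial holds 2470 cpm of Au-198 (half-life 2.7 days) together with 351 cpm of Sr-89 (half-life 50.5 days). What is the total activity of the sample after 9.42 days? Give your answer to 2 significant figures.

530 cpm

Au-198: 2470 × (1/2)^(9.42/2.7) = 2470 × (1/2)^3.4889 ≈ 220.01 cpm.
Sr-89: 351 × (1/2)^(9.42/50.5) = 351 × (1/2)^0.18653 ≈ 308.43 cpm.
Total = 220.01 + 308.43 ≈ 528.44 cpm.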